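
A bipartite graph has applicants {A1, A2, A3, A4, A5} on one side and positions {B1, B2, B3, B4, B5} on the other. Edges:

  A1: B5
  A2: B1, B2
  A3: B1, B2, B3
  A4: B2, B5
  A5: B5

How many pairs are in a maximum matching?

Unit-capacity flow: source→left, listed edges, right→sink; max matching = max flow.
Augmenting path A1→B5 (+1); matched 1.
Augmenting path A2→B1 (+1); matched 2.
Augmenting path A3→B2 (+1); matched 3.
Augmenting path A4→B2→A3→B3 (+1); matched 4.
No augmenting path remains; maximum matching = 4.
König certificate: {A2, A3, A4, B5} is a vertex cover of size 4 (every listed pair touches it), so no matching can be larger.

4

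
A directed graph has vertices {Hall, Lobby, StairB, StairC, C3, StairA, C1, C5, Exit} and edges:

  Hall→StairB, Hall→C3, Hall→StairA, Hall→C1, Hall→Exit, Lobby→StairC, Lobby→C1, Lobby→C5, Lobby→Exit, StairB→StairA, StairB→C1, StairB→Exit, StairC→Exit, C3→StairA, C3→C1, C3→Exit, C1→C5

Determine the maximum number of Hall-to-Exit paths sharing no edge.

Assign every edge capacity 1; by Menger, the answer equals the max flow.
Path Hall→Exit (+1); total 1.
Path Hall→StairB→Exit (+1); total 2.
Path Hall→C3→Exit (+1); total 3.
No residual Hall→Exit path; max flow = 3.
Certifying cut of size 3: {Hall→C3, Hall→Exit, Hall→StairB}.

3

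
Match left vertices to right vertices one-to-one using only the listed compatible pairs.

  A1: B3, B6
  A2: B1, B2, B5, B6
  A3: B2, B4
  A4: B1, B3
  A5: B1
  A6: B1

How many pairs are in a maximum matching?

Unit-capacity flow: source→left, listed edges, right→sink; max matching = max flow.
Augmenting path A1→B3 (+1); matched 1.
Augmenting path A2→B1 (+1); matched 2.
Augmenting path A3→B2 (+1); matched 3.
Augmenting path A4→B1→A2→B5 (+1); matched 4.
Augmenting path A5→B1→A4→B3→A1→B6 (+1); matched 5.
No augmenting path remains; maximum matching = 5.
König certificate: {A1, A2, A3, A4, B1} is a vertex cover of size 5 (every listed pair touches it), so no matching can be larger.

5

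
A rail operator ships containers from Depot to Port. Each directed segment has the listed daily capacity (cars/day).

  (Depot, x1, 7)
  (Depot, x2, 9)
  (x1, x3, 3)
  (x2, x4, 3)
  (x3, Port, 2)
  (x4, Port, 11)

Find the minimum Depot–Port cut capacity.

Augment Depot→x1→x3→Port: bottleneck 2, flow now 2.
Augment Depot→x2→x4→Port: bottleneck 3, flow now 5.
No augmenting path remains; maximum flow = 5.
By max-flow min-cut, the minimum cut capacity equals the max flow.
In the residual graph, reachable from Depot: {Depot, x1, x2, x3}.
Min-cut edges: x2→x4 (3), x3→Port (2); capacity 3 + 2 = 5.

5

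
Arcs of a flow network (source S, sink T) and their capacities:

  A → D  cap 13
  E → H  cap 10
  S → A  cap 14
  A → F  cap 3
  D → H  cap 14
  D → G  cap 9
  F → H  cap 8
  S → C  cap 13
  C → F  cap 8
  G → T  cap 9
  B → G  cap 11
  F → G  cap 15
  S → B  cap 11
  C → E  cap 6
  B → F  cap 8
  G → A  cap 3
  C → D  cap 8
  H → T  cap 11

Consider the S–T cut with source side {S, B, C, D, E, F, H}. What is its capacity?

60

Edges leaving {S, B, C, D, E, F, H}: S→A (14), B→G (11), D→G (9), F→G (15), H→T (11).
Cut capacity = 14 + 11 + 9 + 15 + 11 = 60.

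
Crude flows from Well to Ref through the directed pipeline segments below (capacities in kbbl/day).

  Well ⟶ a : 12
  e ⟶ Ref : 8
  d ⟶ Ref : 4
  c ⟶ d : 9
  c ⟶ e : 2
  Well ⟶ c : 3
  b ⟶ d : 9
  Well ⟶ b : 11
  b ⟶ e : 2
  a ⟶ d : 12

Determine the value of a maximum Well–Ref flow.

8

Augment Well→a→d→Ref: bottleneck 4, flow now 4.
Augment Well→b→e→Ref: bottleneck 2, flow now 6.
Augment Well→c→e→Ref: bottleneck 2, flow now 8.
No augmenting path remains; maximum flow = 8.
In the residual graph, reachable from Well: {Well, a, b, c, d}.
Min-cut edges: b→e (2), c→e (2), d→Ref (4); capacity 2 + 2 + 4 = 8.
This cut is saturated, so no flow can exceed 8.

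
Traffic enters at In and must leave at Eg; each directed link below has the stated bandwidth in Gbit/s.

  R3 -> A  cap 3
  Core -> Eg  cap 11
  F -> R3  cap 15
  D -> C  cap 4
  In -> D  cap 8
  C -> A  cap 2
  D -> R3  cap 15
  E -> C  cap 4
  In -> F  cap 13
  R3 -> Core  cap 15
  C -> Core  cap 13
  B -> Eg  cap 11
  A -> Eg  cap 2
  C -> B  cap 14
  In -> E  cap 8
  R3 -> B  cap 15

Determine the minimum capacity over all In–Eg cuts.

Augment In→E→C→A→Eg: bottleneck 2, flow now 2.
Augment In→E→C→Core→Eg: bottleneck 2, flow now 4.
Augment In→D→C→Core→Eg: bottleneck 4, flow now 8.
Augment In→D→R3→Core→Eg: bottleneck 4, flow now 12.
Augment In→F→R3→Core→Eg: bottleneck 1, flow now 13.
Augment In→F→R3→B→Eg: bottleneck 11, flow now 24.
No augmenting path remains; maximum flow = 24.
By max-flow min-cut, the minimum cut capacity equals the max flow.
In the residual graph, reachable from In: {In, E, D, F, C, R3, A, Core, B}.
Min-cut edges: A→Eg (2), Core→Eg (11), B→Eg (11); capacity 2 + 11 + 11 = 24.

24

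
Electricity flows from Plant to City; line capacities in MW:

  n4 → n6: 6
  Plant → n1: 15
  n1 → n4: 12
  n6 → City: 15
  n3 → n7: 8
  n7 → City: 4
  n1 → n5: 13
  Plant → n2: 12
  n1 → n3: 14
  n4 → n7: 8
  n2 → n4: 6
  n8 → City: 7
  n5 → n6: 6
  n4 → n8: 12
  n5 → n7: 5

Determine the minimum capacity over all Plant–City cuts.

Augment Plant→n1→n3→n7→City: bottleneck 4, flow now 4.
Augment Plant→n1→n4→n6→City: bottleneck 6, flow now 10.
Augment Plant→n1→n4→n8→City: bottleneck 5, flow now 15.
Augment Plant→n2→n4→n8→City: bottleneck 2, flow now 17.
Augment Plant→n2→n4→n1→n5→n6→City: bottleneck 4, flow now 21. (uses reverse residual edge)
No augmenting path remains; maximum flow = 21.
By max-flow min-cut, the minimum cut capacity equals the max flow.
In the residual graph, reachable from Plant: {Plant, n2}.
Min-cut edges: Plant→n1 (15), n2→n4 (6); capacity 15 + 6 = 21.

21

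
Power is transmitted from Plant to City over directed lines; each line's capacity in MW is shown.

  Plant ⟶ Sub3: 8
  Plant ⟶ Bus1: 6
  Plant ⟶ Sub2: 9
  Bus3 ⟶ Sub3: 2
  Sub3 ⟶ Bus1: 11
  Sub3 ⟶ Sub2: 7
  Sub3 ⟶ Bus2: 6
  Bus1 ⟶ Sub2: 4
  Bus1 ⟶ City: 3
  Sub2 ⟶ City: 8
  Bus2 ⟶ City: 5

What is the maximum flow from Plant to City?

Augment Plant→Bus1→City: bottleneck 3, flow now 3.
Augment Plant→Sub2→City: bottleneck 8, flow now 11.
Augment Plant→Sub3→Bus2→City: bottleneck 5, flow now 16.
No augmenting path remains; maximum flow = 16.
In the residual graph, reachable from Plant: {Plant, Sub3, Bus1, Sub2, Bus2}.
Min-cut edges: Bus1→City (3), Sub2→City (8), Bus2→City (5); capacity 3 + 8 + 5 = 16.
This cut is saturated, so no flow can exceed 16.

16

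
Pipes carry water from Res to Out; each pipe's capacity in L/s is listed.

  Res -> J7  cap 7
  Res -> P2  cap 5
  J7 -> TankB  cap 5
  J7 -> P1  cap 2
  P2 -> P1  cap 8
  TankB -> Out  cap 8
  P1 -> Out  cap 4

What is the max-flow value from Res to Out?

Augment Res→J7→TankB→Out: bottleneck 5, flow now 5.
Augment Res→J7→P1→Out: bottleneck 2, flow now 7.
Augment Res→P2→P1→Out: bottleneck 2, flow now 9.
No augmenting path remains; maximum flow = 9.
In the residual graph, reachable from Res: {Res, J7, P2, P1}.
Min-cut edges: J7→TankB (5), P1→Out (4); capacity 5 + 4 = 9.
This cut is saturated, so no flow can exceed 9.

9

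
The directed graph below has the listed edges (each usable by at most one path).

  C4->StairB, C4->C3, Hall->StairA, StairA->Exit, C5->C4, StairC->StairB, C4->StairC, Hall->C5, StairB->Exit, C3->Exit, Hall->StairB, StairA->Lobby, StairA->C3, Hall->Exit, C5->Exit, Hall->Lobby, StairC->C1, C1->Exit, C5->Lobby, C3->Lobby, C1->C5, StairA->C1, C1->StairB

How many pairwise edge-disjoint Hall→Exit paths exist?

4

Assign every edge capacity 1; by Menger, the answer equals the max flow.
Path Hall→Exit (+1); total 1.
Path Hall→StairA→Exit (+1); total 2.
Path Hall→C5→Exit (+1); total 3.
Path Hall→StairB→Exit (+1); total 4.
No residual Hall→Exit path; max flow = 4.
Certifying cut of size 4: {Hall→C5, Hall→Exit, Hall→StairA, Hall→StairB}.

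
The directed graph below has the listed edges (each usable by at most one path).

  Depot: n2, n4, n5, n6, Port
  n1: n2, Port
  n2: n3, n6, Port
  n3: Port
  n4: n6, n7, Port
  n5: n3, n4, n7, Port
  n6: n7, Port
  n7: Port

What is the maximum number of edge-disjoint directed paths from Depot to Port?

Assign every edge capacity 1; by Menger, the answer equals the max flow.
Path Depot→Port (+1); total 1.
Path Depot→n2→Port (+1); total 2.
Path Depot→n4→Port (+1); total 3.
Path Depot→n5→Port (+1); total 4.
Path Depot→n6→Port (+1); total 5.
No residual Depot→Port path; max flow = 5.
Certifying cut of size 5: {Depot→Port, Depot→n2, Depot→n4, Depot→n5, Depot→n6}.

5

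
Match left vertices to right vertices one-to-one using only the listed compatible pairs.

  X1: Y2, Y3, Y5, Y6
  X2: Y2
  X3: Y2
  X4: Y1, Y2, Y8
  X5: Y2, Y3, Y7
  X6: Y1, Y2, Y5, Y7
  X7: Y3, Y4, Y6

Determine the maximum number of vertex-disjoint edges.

6

Unit-capacity flow: source→left, listed edges, right→sink; max matching = max flow.
Augmenting path X1→Y2 (+1); matched 1.
Augmenting path X4→Y1 (+1); matched 2.
Augmenting path X5→Y3 (+1); matched 3.
Augmenting path X6→Y5 (+1); matched 4.
Augmenting path X7→Y4 (+1); matched 5.
Augmenting path X2→Y2→X1→Y6 (+1); matched 6.
No augmenting path remains; maximum matching = 6.
König certificate: {X1, X4, X5, X6, X7, Y2} is a vertex cover of size 6 (every listed pair touches it), so no matching can be larger.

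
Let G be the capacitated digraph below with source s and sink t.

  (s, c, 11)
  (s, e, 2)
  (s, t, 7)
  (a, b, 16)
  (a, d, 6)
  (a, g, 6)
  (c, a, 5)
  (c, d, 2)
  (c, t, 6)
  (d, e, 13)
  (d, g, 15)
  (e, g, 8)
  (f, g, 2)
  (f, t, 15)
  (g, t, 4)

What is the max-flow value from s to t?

17

Augment s→t: bottleneck 7, flow now 7.
Augment s→c→t: bottleneck 6, flow now 13.
Augment s→e→g→t: bottleneck 2, flow now 15.
Augment s→c→a→g→t: bottleneck 2, flow now 17.
No augmenting path remains; maximum flow = 17.
In the residual graph, reachable from s: {s, a, b, c, d, e, g}.
Min-cut edges: s→t (7), c→t (6), g→t (4); capacity 7 + 6 + 4 = 17.
This cut is saturated, so no flow can exceed 17.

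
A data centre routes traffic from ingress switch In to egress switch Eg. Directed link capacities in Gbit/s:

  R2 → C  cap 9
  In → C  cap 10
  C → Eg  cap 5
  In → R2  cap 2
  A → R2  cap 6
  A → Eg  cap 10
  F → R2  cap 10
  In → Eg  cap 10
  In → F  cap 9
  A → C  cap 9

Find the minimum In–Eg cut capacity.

Augment In→Eg: bottleneck 10, flow now 10.
Augment In→C→Eg: bottleneck 5, flow now 15.
No augmenting path remains; maximum flow = 15.
By max-flow min-cut, the minimum cut capacity equals the max flow.
In the residual graph, reachable from In: {In, F, R2, C}.
Min-cut edges: In→Eg (10), C→Eg (5); capacity 10 + 5 = 15.

15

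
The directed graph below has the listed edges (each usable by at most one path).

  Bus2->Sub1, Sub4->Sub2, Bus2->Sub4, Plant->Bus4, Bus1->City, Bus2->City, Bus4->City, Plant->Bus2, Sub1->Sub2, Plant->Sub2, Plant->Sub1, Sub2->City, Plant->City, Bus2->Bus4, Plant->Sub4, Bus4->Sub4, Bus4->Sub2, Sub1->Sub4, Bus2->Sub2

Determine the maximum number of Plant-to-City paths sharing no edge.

Assign every edge capacity 1; by Menger, the answer equals the max flow.
Path Plant→City (+1); total 1.
Path Plant→Bus2→City (+1); total 2.
Path Plant→Bus4→City (+1); total 3.
Path Plant→Sub2→City (+1); total 4.
No residual Plant→City path; max flow = 4.
Certifying cut of size 4: {Plant→Bus2, Plant→Bus4, Plant→City, Sub2→City}.

4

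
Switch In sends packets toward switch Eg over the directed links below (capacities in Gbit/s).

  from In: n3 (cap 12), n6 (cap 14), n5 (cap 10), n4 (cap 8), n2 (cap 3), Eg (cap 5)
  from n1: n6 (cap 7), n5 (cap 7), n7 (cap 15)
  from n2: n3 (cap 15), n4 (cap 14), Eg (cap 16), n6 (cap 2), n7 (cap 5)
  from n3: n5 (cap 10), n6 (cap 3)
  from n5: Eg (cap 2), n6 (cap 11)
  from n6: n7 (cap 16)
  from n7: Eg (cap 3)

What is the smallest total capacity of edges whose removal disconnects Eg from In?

Augment In→Eg: bottleneck 5, flow now 5.
Augment In→n2→Eg: bottleneck 3, flow now 8.
Augment In→n5→Eg: bottleneck 2, flow now 10.
Augment In→n6→n7→Eg: bottleneck 3, flow now 13.
No augmenting path remains; maximum flow = 13.
By max-flow min-cut, the minimum cut capacity equals the max flow.
In the residual graph, reachable from In: {In, n3, n4, n5, n6, n7}.
Min-cut edges: In→n2 (3), In→Eg (5), n5→Eg (2), n7→Eg (3); capacity 3 + 5 + 2 + 3 = 13.

13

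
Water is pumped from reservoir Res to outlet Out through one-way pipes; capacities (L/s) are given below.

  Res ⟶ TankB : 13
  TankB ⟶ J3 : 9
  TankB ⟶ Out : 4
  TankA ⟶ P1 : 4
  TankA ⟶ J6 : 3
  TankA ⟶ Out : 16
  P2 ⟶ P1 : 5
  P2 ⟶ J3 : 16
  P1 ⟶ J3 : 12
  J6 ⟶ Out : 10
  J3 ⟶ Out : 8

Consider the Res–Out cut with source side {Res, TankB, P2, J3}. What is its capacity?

Edges leaving {Res, TankB, P2, J3}: TankB→Out (4), P2→P1 (5), J3→Out (8).
Cut capacity = 4 + 5 + 8 = 17.

17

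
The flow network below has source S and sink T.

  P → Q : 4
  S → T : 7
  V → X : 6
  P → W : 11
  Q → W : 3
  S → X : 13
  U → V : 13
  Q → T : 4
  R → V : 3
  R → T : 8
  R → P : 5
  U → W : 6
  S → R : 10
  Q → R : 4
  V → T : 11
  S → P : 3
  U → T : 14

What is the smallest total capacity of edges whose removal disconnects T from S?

20

Augment S→T: bottleneck 7, flow now 7.
Augment S→R→T: bottleneck 8, flow now 15.
Augment S→P→Q→T: bottleneck 3, flow now 18.
Augment S→R→V→T: bottleneck 2, flow now 20.
No augmenting path remains; maximum flow = 20.
By max-flow min-cut, the minimum cut capacity equals the max flow.
In the residual graph, reachable from S: {S, X}.
Min-cut edges: S→P (3), S→R (10), S→T (7); capacity 3 + 10 + 7 = 20.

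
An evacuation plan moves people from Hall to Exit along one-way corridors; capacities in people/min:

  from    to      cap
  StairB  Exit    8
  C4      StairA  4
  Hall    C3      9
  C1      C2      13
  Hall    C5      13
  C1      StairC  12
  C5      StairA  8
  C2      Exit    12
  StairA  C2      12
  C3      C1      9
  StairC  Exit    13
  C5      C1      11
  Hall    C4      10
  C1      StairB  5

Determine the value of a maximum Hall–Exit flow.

26

Augment Hall→C4→StairA→C2→Exit: bottleneck 4, flow now 4.
Augment Hall→C3→C1→StairC→Exit: bottleneck 9, flow now 13.
Augment Hall→C5→StairA→C2→Exit: bottleneck 8, flow now 21.
Augment Hall→C5→C1→StairC→Exit: bottleneck 3, flow now 24.
Augment Hall→C5→C1→StairB→Exit: bottleneck 2, flow now 26.
No augmenting path remains; maximum flow = 26.
In the residual graph, reachable from Hall: {Hall, C4}.
Min-cut edges: Hall→C3 (9), Hall→C5 (13), C4→StairA (4); capacity 9 + 13 + 4 = 26.
This cut is saturated, so no flow can exceed 26.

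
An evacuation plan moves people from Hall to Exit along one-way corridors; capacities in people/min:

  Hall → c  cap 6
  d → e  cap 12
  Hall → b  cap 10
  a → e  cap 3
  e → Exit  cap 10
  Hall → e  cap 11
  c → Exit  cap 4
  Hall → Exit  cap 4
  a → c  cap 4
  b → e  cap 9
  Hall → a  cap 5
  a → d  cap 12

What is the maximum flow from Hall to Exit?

Augment Hall→Exit: bottleneck 4, flow now 4.
Augment Hall→c→Exit: bottleneck 4, flow now 8.
Augment Hall→e→Exit: bottleneck 10, flow now 18.
No augmenting path remains; maximum flow = 18.
In the residual graph, reachable from Hall: {Hall, a, b, c, d, e}.
Min-cut edges: Hall→Exit (4), c→Exit (4), e→Exit (10); capacity 4 + 4 + 10 = 18.
This cut is saturated, so no flow can exceed 18.

18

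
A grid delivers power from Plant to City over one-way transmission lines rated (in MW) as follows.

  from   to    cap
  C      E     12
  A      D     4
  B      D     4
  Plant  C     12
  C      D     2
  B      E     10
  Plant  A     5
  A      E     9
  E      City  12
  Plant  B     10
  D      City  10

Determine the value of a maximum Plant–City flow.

22

Augment Plant→A→D→City: bottleneck 4, flow now 4.
Augment Plant→A→E→City: bottleneck 1, flow now 5.
Augment Plant→B→D→City: bottleneck 4, flow now 9.
Augment Plant→B→E→City: bottleneck 6, flow now 15.
Augment Plant→C→D→City: bottleneck 2, flow now 17.
Augment Plant→C→E→City: bottleneck 5, flow now 22.
No augmenting path remains; maximum flow = 22.
In the residual graph, reachable from Plant: {Plant, A, B, C, E}.
Min-cut edges: A→D (4), B→D (4), C→D (2), E→City (12); capacity 4 + 4 + 2 + 12 = 22.
This cut is saturated, so no flow can exceed 22.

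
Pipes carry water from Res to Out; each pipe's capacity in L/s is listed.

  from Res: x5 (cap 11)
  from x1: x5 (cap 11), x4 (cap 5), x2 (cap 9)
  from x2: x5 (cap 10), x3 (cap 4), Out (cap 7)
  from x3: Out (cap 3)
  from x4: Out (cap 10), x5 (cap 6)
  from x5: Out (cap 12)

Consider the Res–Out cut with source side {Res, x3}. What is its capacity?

Edges leaving {Res, x3}: Res→x5 (11), x3→Out (3).
Cut capacity = 11 + 3 = 14.

14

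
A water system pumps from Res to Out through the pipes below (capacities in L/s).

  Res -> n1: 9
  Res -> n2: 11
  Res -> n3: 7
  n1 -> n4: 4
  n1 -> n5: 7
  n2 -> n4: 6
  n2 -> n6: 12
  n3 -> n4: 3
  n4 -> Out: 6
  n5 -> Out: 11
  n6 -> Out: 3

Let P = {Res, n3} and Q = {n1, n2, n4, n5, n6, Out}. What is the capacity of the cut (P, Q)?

Edges leaving {Res, n3}: Res→n1 (9), Res→n2 (11), n3→n4 (3).
Cut capacity = 9 + 11 + 3 = 23.

23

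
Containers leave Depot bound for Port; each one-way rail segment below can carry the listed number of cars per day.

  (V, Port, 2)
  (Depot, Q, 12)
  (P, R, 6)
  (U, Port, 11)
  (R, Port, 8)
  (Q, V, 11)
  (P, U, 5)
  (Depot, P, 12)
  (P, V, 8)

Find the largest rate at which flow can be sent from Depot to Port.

Augment Depot→P→R→Port: bottleneck 6, flow now 6.
Augment Depot→P→U→Port: bottleneck 5, flow now 11.
Augment Depot→P→V→Port: bottleneck 1, flow now 12.
Augment Depot→Q→V→Port: bottleneck 1, flow now 13.
No augmenting path remains; maximum flow = 13.
In the residual graph, reachable from Depot: {Depot, P, Q, V}.
Min-cut edges: P→R (6), P→U (5), V→Port (2); capacity 6 + 5 + 2 = 13.
This cut is saturated, so no flow can exceed 13.

13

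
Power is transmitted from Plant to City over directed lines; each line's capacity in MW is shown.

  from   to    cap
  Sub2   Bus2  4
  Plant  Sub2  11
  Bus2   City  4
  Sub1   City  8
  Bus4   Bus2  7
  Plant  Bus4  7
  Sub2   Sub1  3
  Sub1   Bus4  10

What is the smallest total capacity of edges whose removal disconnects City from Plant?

Augment Plant→Bus4→Bus2→City: bottleneck 4, flow now 4.
Augment Plant→Sub2→Sub1→City: bottleneck 3, flow now 7.
No augmenting path remains; maximum flow = 7.
By max-flow min-cut, the minimum cut capacity equals the max flow.
In the residual graph, reachable from Plant: {Plant, Bus4, Sub2, Bus2}.
Min-cut edges: Sub2→Sub1 (3), Bus2→City (4); capacity 3 + 4 = 7.

7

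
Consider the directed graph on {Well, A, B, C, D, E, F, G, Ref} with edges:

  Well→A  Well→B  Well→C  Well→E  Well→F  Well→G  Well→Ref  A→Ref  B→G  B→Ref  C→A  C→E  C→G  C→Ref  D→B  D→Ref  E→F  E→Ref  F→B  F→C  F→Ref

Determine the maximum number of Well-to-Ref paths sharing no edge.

6

Assign every edge capacity 1; by Menger, the answer equals the max flow.
Path Well→Ref (+1); total 1.
Path Well→A→Ref (+1); total 2.
Path Well→B→Ref (+1); total 3.
Path Well→C→Ref (+1); total 4.
Path Well→E→Ref (+1); total 5.
Path Well→F→Ref (+1); total 6.
No residual Well→Ref path; max flow = 6.
Certifying cut of size 6: {Well→A, Well→B, Well→C, Well→E, Well→F, Well→Ref}.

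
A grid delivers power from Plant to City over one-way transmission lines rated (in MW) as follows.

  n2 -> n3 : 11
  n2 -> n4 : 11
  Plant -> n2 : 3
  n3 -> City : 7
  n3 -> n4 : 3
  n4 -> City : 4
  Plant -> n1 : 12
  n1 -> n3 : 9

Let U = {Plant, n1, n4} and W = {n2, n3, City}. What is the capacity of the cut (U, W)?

16

Edges leaving {Plant, n1, n4}: Plant→n2 (3), n1→n3 (9), n4→City (4).
Cut capacity = 3 + 9 + 4 = 16.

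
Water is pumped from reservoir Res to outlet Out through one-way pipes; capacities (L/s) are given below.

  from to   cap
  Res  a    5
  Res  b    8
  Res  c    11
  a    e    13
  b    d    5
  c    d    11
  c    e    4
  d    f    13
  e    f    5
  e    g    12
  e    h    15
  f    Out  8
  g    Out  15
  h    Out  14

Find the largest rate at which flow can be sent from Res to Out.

17

Augment Res→a→e→f→Out: bottleneck 5, flow now 5.
Augment Res→b→d→f→Out: bottleneck 3, flow now 8.
Augment Res→c→e→g→Out: bottleneck 4, flow now 12.
Augment Res→b→d→f→e→g→Out: bottleneck 2, flow now 14. (uses reverse residual edge)
Augment Res→c→d→f→e→g→Out: bottleneck 3, flow now 17. (uses reverse residual edge)
No augmenting path remains; maximum flow = 17.
In the residual graph, reachable from Res: {Res, b, c, d, f}.
Min-cut edges: Res→a (5), c→e (4), f→Out (8); capacity 5 + 4 + 8 = 17.
This cut is saturated, so no flow can exceed 17.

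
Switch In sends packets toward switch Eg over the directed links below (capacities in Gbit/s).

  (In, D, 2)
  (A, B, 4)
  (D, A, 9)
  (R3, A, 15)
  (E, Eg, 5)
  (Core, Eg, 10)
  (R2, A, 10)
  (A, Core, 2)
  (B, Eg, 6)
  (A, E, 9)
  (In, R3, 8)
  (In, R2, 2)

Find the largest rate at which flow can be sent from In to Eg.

Augment In→R3→A→E→Eg: bottleneck 5, flow now 5.
Augment In→R3→A→B→Eg: bottleneck 3, flow now 8.
Augment In→R2→A→B→Eg: bottleneck 1, flow now 9.
Augment In→R2→A→Core→Eg: bottleneck 1, flow now 10.
Augment In→D→A→Core→Eg: bottleneck 1, flow now 11.
No augmenting path remains; maximum flow = 11.
In the residual graph, reachable from In: {In, R3, R2, D, A, E}.
Min-cut edges: A→B (4), A→Core (2), E→Eg (5); capacity 4 + 2 + 5 = 11.
This cut is saturated, so no flow can exceed 11.

11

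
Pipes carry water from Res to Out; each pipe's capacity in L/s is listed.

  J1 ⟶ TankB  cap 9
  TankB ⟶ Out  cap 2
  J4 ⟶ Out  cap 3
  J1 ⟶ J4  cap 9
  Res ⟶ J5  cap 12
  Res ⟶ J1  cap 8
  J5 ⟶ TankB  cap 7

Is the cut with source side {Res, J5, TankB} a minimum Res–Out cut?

Given cut capacity: 8 + 2 = 10.
Augment Res→J1→TankB→Out: bottleneck 2, flow now 2.
Augment Res→J1→J4→Out: bottleneck 3, flow now 5.
No augmenting path remains; maximum flow = 5.
In the residual graph, reachable from Res: {Res, J1, J5, TankB, J4}.
Min-cut edges: TankB→Out (2), J4→Out (3); capacity 2 + 3 = 5.
Cut capacity 10 exceeds the max flow 5, so it is not minimum.

No — its capacity is 10, but the minimum cut has capacity 5.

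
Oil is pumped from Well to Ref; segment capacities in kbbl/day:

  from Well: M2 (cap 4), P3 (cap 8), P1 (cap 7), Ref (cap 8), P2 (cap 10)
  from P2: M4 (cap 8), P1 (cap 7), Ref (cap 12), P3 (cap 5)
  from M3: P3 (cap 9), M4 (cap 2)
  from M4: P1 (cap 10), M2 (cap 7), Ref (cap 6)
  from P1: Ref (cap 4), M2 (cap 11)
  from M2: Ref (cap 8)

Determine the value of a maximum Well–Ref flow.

29

Augment Well→Ref: bottleneck 8, flow now 8.
Augment Well→P2→Ref: bottleneck 10, flow now 18.
Augment Well→P1→Ref: bottleneck 4, flow now 22.
Augment Well→M2→Ref: bottleneck 4, flow now 26.
Augment Well→P1→M2→Ref: bottleneck 3, flow now 29.
No augmenting path remains; maximum flow = 29.
In the residual graph, reachable from Well: {Well, P3}.
Min-cut edges: Well→P2 (10), Well→P1 (7), Well→M2 (4), Well→Ref (8); capacity 10 + 7 + 4 + 8 = 29.
This cut is saturated, so no flow can exceed 29.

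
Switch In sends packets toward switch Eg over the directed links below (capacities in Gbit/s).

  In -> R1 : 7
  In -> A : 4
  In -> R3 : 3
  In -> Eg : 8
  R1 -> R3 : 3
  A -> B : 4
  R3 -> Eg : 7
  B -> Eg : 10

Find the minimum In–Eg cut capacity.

Augment In→Eg: bottleneck 8, flow now 8.
Augment In→R3→Eg: bottleneck 3, flow now 11.
Augment In→R1→R3→Eg: bottleneck 3, flow now 14.
Augment In→A→B→Eg: bottleneck 4, flow now 18.
No augmenting path remains; maximum flow = 18.
By max-flow min-cut, the minimum cut capacity equals the max flow.
In the residual graph, reachable from In: {In, R1}.
Min-cut edges: In→A (4), In→R3 (3), In→Eg (8), R1→R3 (3); capacity 4 + 3 + 8 + 3 = 18.

18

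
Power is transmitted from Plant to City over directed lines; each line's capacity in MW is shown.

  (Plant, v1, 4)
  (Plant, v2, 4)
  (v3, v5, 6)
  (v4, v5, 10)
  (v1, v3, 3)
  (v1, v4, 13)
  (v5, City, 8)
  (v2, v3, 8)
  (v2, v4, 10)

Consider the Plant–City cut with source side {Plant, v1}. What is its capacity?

20

Edges leaving {Plant, v1}: Plant→v2 (4), v1→v3 (3), v1→v4 (13).
Cut capacity = 4 + 3 + 13 = 20.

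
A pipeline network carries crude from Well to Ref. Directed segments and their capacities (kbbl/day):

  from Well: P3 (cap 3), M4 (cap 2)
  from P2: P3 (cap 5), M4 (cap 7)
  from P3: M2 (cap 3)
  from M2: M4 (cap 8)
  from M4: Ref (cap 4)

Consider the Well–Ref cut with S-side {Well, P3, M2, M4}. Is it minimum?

Given cut capacity: 4 = 4.
Augment Well→M4→Ref: bottleneck 2, flow now 2.
Augment Well→P3→M2→M4→Ref: bottleneck 2, flow now 4.
No augmenting path remains; maximum flow = 4.
Cut capacity 4 equals the max flow, so it is a minimum cut.

Yes — it is a minimum cut (capacity 4).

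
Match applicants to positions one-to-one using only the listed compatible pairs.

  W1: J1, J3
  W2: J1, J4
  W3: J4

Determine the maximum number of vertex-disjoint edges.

Unit-capacity flow: source→left, listed edges, right→sink; max matching = max flow.
Augmenting path W1→J1 (+1); matched 1.
Augmenting path W2→J4 (+1); matched 2.
Augmenting path W3→J4→W2→J1→W1→J3 (+1); matched 3.
No augmenting path remains; maximum matching = 3.
König certificate: {W1, W2, W3} is a vertex cover of size 3 (every listed pair touches it), so no matching can be larger.

3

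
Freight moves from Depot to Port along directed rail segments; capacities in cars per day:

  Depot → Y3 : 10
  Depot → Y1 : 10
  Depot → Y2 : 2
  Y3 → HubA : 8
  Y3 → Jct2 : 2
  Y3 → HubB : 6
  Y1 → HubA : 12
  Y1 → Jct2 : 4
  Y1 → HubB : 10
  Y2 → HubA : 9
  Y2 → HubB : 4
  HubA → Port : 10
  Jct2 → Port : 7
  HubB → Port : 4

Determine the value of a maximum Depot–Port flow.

Augment Depot→Y3→HubA→Port: bottleneck 8, flow now 8.
Augment Depot→Y3→Jct2→Port: bottleneck 2, flow now 10.
Augment Depot→Y1→HubA→Port: bottleneck 2, flow now 12.
Augment Depot→Y1→Jct2→Port: bottleneck 4, flow now 16.
Augment Depot→Y1→HubB→Port: bottleneck 4, flow now 20.
No augmenting path remains; maximum flow = 20.
In the residual graph, reachable from Depot: {Depot, Y3, Y1, Y2, HubA, HubB}.
Min-cut edges: Y3→Jct2 (2), Y1→Jct2 (4), HubA→Port (10), HubB→Port (4); capacity 2 + 4 + 10 + 4 = 20.
This cut is saturated, so no flow can exceed 20.

20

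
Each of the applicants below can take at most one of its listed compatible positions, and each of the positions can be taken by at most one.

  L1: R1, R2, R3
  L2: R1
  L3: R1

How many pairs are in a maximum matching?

2

Unit-capacity flow: source→left, listed edges, right→sink; max matching = max flow.
Augmenting path L1→R1 (+1); matched 1.
Augmenting path L2→R1→L1→R2 (+1); matched 2.
No augmenting path remains; maximum matching = 2.
König certificate: {L1, R1} is a vertex cover of size 2 (every listed pair touches it), so no matching can be larger.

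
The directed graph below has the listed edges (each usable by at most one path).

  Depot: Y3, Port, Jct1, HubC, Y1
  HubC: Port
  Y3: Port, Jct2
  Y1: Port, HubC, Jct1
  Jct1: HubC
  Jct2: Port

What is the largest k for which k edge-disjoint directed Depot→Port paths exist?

4

Assign every edge capacity 1; by Menger, the answer equals the max flow.
Path Depot→Port (+1); total 1.
Path Depot→Y3→Port (+1); total 2.
Path Depot→Y1→Port (+1); total 3.
Path Depot→HubC→Port (+1); total 4.
No residual Depot→Port path; max flow = 4.
Certifying cut of size 4: {Depot→Port, Depot→Y1, Depot→Y3, HubC→Port}.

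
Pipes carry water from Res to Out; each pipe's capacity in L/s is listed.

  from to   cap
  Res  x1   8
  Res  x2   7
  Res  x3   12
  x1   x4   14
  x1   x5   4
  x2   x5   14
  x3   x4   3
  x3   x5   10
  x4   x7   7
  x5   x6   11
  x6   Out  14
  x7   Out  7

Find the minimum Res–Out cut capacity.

18

Augment Res→x1→x4→x7→Out: bottleneck 7, flow now 7.
Augment Res→x1→x5→x6→Out: bottleneck 1, flow now 8.
Augment Res→x2→x5→x6→Out: bottleneck 7, flow now 15.
Augment Res→x3→x5→x6→Out: bottleneck 3, flow now 18.
No augmenting path remains; maximum flow = 18.
By max-flow min-cut, the minimum cut capacity equals the max flow.
In the residual graph, reachable from Res: {Res, x1, x2, x3, x4, x5}.
Min-cut edges: x4→x7 (7), x5→x6 (11); capacity 7 + 11 = 18.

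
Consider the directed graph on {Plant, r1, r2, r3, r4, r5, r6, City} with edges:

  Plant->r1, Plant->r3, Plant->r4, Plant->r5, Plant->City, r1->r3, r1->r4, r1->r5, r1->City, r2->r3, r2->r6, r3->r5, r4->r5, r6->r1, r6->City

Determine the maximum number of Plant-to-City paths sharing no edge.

Assign every edge capacity 1; by Menger, the answer equals the max flow.
Path Plant→City (+1); total 1.
Path Plant→r1→City (+1); total 2.
No residual Plant→City path; max flow = 2.
Certifying cut of size 2: {Plant→City, Plant→r1}.

2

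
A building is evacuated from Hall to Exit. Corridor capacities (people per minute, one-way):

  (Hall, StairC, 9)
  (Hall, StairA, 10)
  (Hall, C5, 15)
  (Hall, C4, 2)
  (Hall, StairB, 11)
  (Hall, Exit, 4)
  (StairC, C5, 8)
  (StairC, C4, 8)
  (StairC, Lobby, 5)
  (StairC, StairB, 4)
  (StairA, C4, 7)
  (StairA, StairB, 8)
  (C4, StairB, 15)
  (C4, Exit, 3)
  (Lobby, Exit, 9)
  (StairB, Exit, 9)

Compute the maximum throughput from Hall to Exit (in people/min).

21

Augment Hall→Exit: bottleneck 4, flow now 4.
Augment Hall→C4→Exit: bottleneck 2, flow now 6.
Augment Hall→StairB→Exit: bottleneck 9, flow now 15.
Augment Hall→StairC→C4→Exit: bottleneck 1, flow now 16.
Augment Hall→StairC→Lobby→Exit: bottleneck 5, flow now 21.
No augmenting path remains; maximum flow = 21.
In the residual graph, reachable from Hall: {Hall, StairC, StairA, C5, C4, StairB}.
Min-cut edges: Hall→Exit (4), StairC→Lobby (5), C4→Exit (3), StairB→Exit (9); capacity 4 + 5 + 3 + 9 = 21.
This cut is saturated, so no flow can exceed 21.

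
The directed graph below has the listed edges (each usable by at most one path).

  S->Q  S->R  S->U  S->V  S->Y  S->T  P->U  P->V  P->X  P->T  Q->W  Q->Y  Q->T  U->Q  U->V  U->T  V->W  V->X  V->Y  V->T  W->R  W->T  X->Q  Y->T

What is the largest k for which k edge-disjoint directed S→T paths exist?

5

Assign every edge capacity 1; by Menger, the answer equals the max flow.
Path S→T (+1); total 1.
Path S→Q→T (+1); total 2.
Path S→U→T (+1); total 3.
Path S→V→T (+1); total 4.
Path S→Y→T (+1); total 5.
No residual S→T path; max flow = 5.
Certifying cut of size 5: {S→Q, S→T, S→U, S→V, S→Y}.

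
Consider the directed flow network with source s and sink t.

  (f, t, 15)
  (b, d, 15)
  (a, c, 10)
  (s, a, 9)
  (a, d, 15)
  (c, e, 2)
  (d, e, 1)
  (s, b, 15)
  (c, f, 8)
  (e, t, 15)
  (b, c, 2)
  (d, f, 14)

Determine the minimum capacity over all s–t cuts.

Augment s→a→c→e→t: bottleneck 2, flow now 2.
Augment s→a→c→f→t: bottleneck 7, flow now 9.
Augment s→b→c→f→t: bottleneck 1, flow now 10.
Augment s→b→d→e→t: bottleneck 1, flow now 11.
Augment s→b→d→f→t: bottleneck 7, flow now 18.
No augmenting path remains; maximum flow = 18.
By max-flow min-cut, the minimum cut capacity equals the max flow.
In the residual graph, reachable from s: {s, a, b, c, d, f}.
Min-cut edges: c→e (2), d→e (1), f→t (15); capacity 2 + 1 + 15 = 18.

18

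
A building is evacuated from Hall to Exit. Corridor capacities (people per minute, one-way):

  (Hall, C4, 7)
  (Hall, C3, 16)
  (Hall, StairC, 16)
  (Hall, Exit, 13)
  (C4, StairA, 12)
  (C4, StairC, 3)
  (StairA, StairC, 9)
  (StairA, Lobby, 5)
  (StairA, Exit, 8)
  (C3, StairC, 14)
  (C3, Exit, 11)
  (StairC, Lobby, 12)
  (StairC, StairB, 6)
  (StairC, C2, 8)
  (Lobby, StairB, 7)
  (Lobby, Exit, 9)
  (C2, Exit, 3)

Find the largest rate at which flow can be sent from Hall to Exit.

Augment Hall→Exit: bottleneck 13, flow now 13.
Augment Hall→C3→Exit: bottleneck 11, flow now 24.
Augment Hall→C4→StairA→Exit: bottleneck 7, flow now 31.
Augment Hall→StairC→Lobby→Exit: bottleneck 9, flow now 40.
Augment Hall→StairC→C2→Exit: bottleneck 3, flow now 43.
No augmenting path remains; maximum flow = 43.
In the residual graph, reachable from Hall: {Hall, C3, StairC, Lobby, StairB, C2}.
Min-cut edges: Hall→C4 (7), Hall→Exit (13), C3→Exit (11), Lobby→Exit (9), C2→Exit (3); capacity 7 + 13 + 11 + 9 + 3 = 43.
This cut is saturated, so no flow can exceed 43.

43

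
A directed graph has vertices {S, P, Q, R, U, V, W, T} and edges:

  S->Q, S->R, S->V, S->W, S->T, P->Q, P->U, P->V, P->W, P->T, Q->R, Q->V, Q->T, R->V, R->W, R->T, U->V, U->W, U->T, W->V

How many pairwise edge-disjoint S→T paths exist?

Assign every edge capacity 1; by Menger, the answer equals the max flow.
Path S→T (+1); total 1.
Path S→Q→T (+1); total 2.
Path S→R→T (+1); total 3.
No residual S→T path; max flow = 3.
Certifying cut of size 3: {S→Q, S→R, S→T}.

3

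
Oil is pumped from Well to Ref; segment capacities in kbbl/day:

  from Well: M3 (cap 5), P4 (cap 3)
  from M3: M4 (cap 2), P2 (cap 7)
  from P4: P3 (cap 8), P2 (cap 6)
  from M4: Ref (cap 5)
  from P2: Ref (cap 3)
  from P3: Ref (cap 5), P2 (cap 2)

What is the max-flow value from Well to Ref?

Augment Well→M3→M4→Ref: bottleneck 2, flow now 2.
Augment Well→M3→P2→Ref: bottleneck 3, flow now 5.
Augment Well→P4→P3→Ref: bottleneck 3, flow now 8.
No augmenting path remains; maximum flow = 8.
In the residual graph, reachable from Well: {Well}.
Min-cut edges: Well→M3 (5), Well→P4 (3); capacity 5 + 3 = 8.
This cut is saturated, so no flow can exceed 8.

8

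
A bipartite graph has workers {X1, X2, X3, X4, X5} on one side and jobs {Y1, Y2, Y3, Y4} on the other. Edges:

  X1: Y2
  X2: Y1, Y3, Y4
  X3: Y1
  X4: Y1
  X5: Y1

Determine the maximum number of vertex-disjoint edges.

Unit-capacity flow: source→left, listed edges, right→sink; max matching = max flow.
Augmenting path X1→Y2 (+1); matched 1.
Augmenting path X2→Y1 (+1); matched 2.
Augmenting path X3→Y1→X2→Y3 (+1); matched 3.
No augmenting path remains; maximum matching = 3.
König certificate: {X1, X2, Y1} is a vertex cover of size 3 (every listed pair touches it), so no matching can be larger.

3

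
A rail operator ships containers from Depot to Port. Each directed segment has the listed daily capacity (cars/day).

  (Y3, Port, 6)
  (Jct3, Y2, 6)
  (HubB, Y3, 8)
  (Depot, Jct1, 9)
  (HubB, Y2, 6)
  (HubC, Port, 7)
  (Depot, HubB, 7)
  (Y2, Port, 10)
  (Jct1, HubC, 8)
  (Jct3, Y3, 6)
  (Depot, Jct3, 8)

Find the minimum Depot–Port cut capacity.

22

Augment Depot→HubB→Y3→Port: bottleneck 6, flow now 6.
Augment Depot→HubB→Y2→Port: bottleneck 1, flow now 7.
Augment Depot→Jct1→HubC→Port: bottleneck 7, flow now 14.
Augment Depot→Jct3→Y2→Port: bottleneck 6, flow now 20.
Augment Depot→Jct3→Y3→HubB→Y2→Port: bottleneck 2, flow now 22. (uses reverse residual edge)
No augmenting path remains; maximum flow = 22.
By max-flow min-cut, the minimum cut capacity equals the max flow.
In the residual graph, reachable from Depot: {Depot, Jct1, HubC}.
Min-cut edges: Depot→HubB (7), Depot→Jct3 (8), HubC→Port (7); capacity 7 + 8 + 7 = 22.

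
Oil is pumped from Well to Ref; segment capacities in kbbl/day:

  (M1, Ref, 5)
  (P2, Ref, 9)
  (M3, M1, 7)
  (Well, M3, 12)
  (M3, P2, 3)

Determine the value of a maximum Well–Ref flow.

Augment Well→M3→P2→Ref: bottleneck 3, flow now 3.
Augment Well→M3→M1→Ref: bottleneck 5, flow now 8.
No augmenting path remains; maximum flow = 8.
In the residual graph, reachable from Well: {Well, M3, M1}.
Min-cut edges: M3→P2 (3), M1→Ref (5); capacity 3 + 5 = 8.
This cut is saturated, so no flow can exceed 8.

8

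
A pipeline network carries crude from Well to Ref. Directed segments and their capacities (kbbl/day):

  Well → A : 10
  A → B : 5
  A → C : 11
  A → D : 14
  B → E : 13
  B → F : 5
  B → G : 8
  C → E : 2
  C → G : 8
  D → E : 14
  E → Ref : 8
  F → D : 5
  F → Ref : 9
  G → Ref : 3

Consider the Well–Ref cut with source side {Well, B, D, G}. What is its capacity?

Edges leaving {Well, B, D, G}: Well→A (10), B→E (13), B→F (5), D→E (14), G→Ref (3).
Cut capacity = 10 + 13 + 5 + 14 + 3 = 45.

45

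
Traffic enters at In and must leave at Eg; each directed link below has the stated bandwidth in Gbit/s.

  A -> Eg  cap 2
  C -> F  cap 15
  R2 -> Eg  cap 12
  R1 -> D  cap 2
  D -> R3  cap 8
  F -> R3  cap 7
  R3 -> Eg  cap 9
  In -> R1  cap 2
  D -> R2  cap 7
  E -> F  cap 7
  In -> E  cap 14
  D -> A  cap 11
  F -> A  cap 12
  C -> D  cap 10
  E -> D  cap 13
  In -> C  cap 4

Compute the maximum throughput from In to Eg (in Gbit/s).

Augment In→E→D→R2→Eg: bottleneck 7, flow now 7.
Augment In→E→D→R3→Eg: bottleneck 6, flow now 13.
Augment In→E→F→R3→Eg: bottleneck 1, flow now 14.
Augment In→C→D→R3→Eg: bottleneck 2, flow now 16.
Augment In→C→D→A→Eg: bottleneck 2, flow now 18.
No augmenting path remains; maximum flow = 18.
In the residual graph, reachable from In: {In, E, C, R1, D, F, R3, A}.
Min-cut edges: D→R2 (7), R3→Eg (9), A→Eg (2); capacity 7 + 9 + 2 = 18.
This cut is saturated, so no flow can exceed 18.

18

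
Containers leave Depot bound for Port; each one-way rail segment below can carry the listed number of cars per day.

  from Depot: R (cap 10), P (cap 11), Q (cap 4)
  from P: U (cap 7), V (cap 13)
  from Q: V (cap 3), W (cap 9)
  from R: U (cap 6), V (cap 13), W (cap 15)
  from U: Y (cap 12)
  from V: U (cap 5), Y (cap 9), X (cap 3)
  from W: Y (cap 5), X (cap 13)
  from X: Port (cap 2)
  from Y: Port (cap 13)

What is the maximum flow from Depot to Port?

Augment Depot→P→U→Y→Port: bottleneck 7, flow now 7.
Augment Depot→P→V→X→Port: bottleneck 2, flow now 9.
Augment Depot→P→V→Y→Port: bottleneck 2, flow now 11.
Augment Depot→Q→V→Y→Port: bottleneck 3, flow now 14.
Augment Depot→Q→W→Y→Port: bottleneck 1, flow now 15.
No augmenting path remains; maximum flow = 15.
In the residual graph, reachable from Depot: {Depot, P, Q, R, U, V, W, X, Y}.
Min-cut edges: X→Port (2), Y→Port (13); capacity 2 + 13 = 15.
This cut is saturated, so no flow can exceed 15.

15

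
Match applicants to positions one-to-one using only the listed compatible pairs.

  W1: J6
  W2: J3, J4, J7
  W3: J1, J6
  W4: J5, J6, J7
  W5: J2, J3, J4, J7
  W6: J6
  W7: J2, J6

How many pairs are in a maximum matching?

Unit-capacity flow: source→left, listed edges, right→sink; max matching = max flow.
Augmenting path W1→J6 (+1); matched 1.
Augmenting path W2→J3 (+1); matched 2.
Augmenting path W3→J1 (+1); matched 3.
Augmenting path W4→J5 (+1); matched 4.
Augmenting path W5→J2 (+1); matched 5.
Augmenting path W7→J2→W5→J4 (+1); matched 6.
No augmenting path remains; maximum matching = 6.
König certificate: {W2, W3, W4, W5, W7, J6} is a vertex cover of size 6 (every listed pair touches it), so no matching can be larger.

6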